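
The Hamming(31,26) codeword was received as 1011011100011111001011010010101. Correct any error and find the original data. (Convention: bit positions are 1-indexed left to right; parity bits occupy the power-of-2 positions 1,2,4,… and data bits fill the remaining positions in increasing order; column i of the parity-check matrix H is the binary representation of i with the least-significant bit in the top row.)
Syndrome s = H · r^T (mod 2), r = 1011011100011111001011010010101:
  s[0] = (1010101010101010101010101010101)·(1011011100011111001011010010101) mod 2 = 1+0+1+0+0+0+1+0+0+0+0+0+1+0+1+0+0+0+1+0+1+0+0+0+0+0+1+0+1+0+1 mod 2 = 0
  s[1] = (0110011001100110011001100110011)·(1011011100011111001011010010101) mod 2 = 0+0+1+0+0+1+1+0+0+0+0+0+0+1+1+0+0+0+1+0+0+1+0+0+0+0+1+0+0+0+1 mod 2 = 1
  s[2] = (0001111000011110000111100001111)·(1011011100011111001011010010101) mod 2 = 0+0+0+1+0+1+1+0+0+0+0+1+1+1+1+0+0+0+0+0+1+1+0+0+0+0+0+0+1+0+1 mod 2 = 1
  s[3] = (0000000111111110000000011111111)·(1011011100011111001011010010101) mod 2 = 0+0+0+0+0+0+0+1+0+0+0+1+1+1+1+0+0+0+0+0+0+0+0+1+0+0+1+0+1+0+1 mod 2 = 1
  s[4] = (0000000000000001111111111111111)·(1011011100011111001011010010101) mod 2 = 0+0+0+0+0+0+0+0+0+0+0+0+0+0+0+1+0+0+1+0+1+1+0+1+0+0+1+0+1+0+1 mod 2 = 0
Syndrome = 01110
Column 14 of H equals this syndrome → error at bit 14 (1-indexed).
Flip bit 14: 1011011100011111001011010010101 → 1011011100011011001011010010101
Extract data bits at positions {3,5,6,7,9,10,11,12,13,14,15,17,18,19,20,21,22,23,24,25,26,27,28,29,30,31}: 10110001101001011010010101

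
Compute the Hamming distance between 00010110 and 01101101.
XOR = 01111011, count of 1s = 6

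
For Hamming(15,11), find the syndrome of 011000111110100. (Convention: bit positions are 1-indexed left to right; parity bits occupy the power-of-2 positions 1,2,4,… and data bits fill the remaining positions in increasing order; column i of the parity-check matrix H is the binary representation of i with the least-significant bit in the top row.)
Syndrome s = H · r^T (mod 2), r = 011000111110100:
  s[0] = (101010101010101)·(011000111110100) mod 2 = 0+0+1+0+0+0+1+0+1+0+1+0+1+0+0 mod 2 = 1
  s[1] = (011001100110011)·(011000111110100) mod 2 = 0+1+1+0+0+0+1+0+0+1+1+0+0+0+0 mod 2 = 1
  s[2] = (000111100001111)·(011000111110100) mod 2 = 0+0+0+0+0+0+1+0+0+0+0+0+1+0+0 mod 2 = 0
  s[3] = (000000011111111)·(011000111110100) mod 2 = 0+0+0+0+0+0+0+1+1+1+1+0+1+0+0 mod 2 = 1
Syndrome = 1101
Non-zero syndrome: error at position 11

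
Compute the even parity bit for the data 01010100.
Sum of data bits: 0+1+0+1+0+1+0+0 = 3.
3 mod 2 = 1, so parity bit = 1.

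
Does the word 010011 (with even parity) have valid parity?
Sum of all bits: 0+1+0+0+1+1 = 3; 3 mod 2 = 1. Result is 1 → parity error detected.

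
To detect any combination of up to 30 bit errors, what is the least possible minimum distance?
Detecting e errors requires d_min ≥ e + 1 = 30 + 1 = 31.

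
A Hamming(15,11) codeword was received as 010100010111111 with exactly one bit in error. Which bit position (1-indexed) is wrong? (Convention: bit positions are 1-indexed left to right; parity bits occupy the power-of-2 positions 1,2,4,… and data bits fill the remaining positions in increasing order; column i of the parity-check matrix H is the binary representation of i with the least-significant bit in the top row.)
Syndrome s = H · r^T (mod 2), r = 010100010111111:
  s[0] = (101010101010101)·(010100010111111) mod 2 = 0+0+0+0+0+0+0+0+0+0+1+0+1+0+1 mod 2 = 1
  s[1] = (011001100110011)·(010100010111111) mod 2 = 0+1+0+0+0+0+0+0+0+1+1+0+0+1+1 mod 2 = 1
  s[2] = (000111100001111)·(010100010111111) mod 2 = 0+0+0+1+0+0+0+0+0+0+0+1+1+1+1 mod 2 = 1
  s[3] = (000000011111111)·(010100010111111) mod 2 = 0+0+0+0+0+0+0+1+0+1+1+1+1+1+1 mod 2 = 1
Syndrome = 1111
Column i of H is the binary representation of i, so the syndrome is the binary index of the flipped bit.
Read s = 1111 with s[0] as LSB: 1·2^0 + 1·2^1 + 1·2^2 + 1·2^3 = 15.
Error is at bit position 15.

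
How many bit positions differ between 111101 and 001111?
XOR = 110010, count of 1s = 3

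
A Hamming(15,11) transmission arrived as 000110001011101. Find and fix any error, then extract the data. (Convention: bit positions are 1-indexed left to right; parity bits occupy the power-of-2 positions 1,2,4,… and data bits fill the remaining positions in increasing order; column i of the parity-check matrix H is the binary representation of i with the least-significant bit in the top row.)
Syndrome s = H · r^T (mod 2), r = 000110001011101:
  s[0] = (101010101010101)·(000110001011101) mod 2 = 0+0+0+0+1+0+0+0+1+0+1+0+1+0+1 mod 2 = 1
  s[1] = (011001100110011)·(000110001011101) mod 2 = 0+0+0+0+0+0+0+0+0+0+1+0+0+0+1 mod 2 = 0
  s[2] = (000111100001111)·(000110001011101) mod 2 = 0+0+0+1+1+0+0+0+0+0+0+1+1+0+1 mod 2 = 1
  s[3] = (000000011111111)·(000110001011101) mod 2 = 0+0+0+0+0+0+0+0+1+0+1+1+1+0+1 mod 2 = 1
Syndrome = 1011
Column 13 of H equals this syndrome → error at bit 13 (1-indexed).
Flip bit 13: 000110001011101 → 000110001011001
Extract data bits at positions {3,5,6,7,9,10,11,12,13,14,15}: 01001011001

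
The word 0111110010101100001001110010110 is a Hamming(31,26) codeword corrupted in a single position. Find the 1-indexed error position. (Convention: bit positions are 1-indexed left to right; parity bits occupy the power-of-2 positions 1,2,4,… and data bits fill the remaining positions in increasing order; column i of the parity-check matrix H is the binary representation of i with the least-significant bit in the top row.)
Syndrome s = H · r^T (mod 2), r = 0111110010101100001001110010110:
  s[0] = (1010101010101010101010101010101)·(0111110010101100001001110010110) mod 2 = 0+0+1+0+1+0+0+0+1+0+1+0+1+0+0+0+0+0+1+0+0+0+1+0+0+0+1+0+1+0+0 mod 2 = 1
  s[1] = (0110011001100110011001100110011)·(0111110010101100001001110010110) mod 2 = 0+1+1+0+0+1+0+0+0+0+1+0+0+1+0+0+0+0+1+0+0+1+1+0+0+0+1+0+0+1+0 mod 2 = 0
  s[2] = (0001111000011110000111100001111)·(0111110010101100001001110010110) mod 2 = 0+0+0+1+1+1+0+0+0+0+0+0+1+1+0+0+0+0+0+0+0+1+1+0+0+0+0+0+1+1+0 mod 2 = 1
  s[3] = (0000000111111110000000011111111)·(0111110010101100001001110010110) mod 2 = 0+0+0+0+0+0+0+0+1+0+1+0+1+1+0+0+0+0+0+0+0+0+0+1+0+0+1+0+1+1+0 mod 2 = 0
  s[4] = (0000000000000001111111111111111)·(0111110010101100001001110010110) mod 2 = 0+0+0+0+0+0+0+0+0+0+0+0+0+0+0+0+0+0+1+0+0+1+1+1+0+0+1+0+1+1+0 mod 2 = 1
Syndrome = 10101
Column i of H is the binary representation of i, so the syndrome is the binary index of the flipped bit.
Read s = 10101 with s[0] as LSB: 1·2^0 + 0·2^1 + 1·2^2 + 0·2^3 + 1·2^4 = 21.
Error is at bit position 21.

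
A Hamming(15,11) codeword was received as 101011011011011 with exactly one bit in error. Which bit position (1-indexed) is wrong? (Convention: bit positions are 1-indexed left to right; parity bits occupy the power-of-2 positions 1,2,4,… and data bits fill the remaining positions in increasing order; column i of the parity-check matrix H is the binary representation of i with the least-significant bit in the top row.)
Syndrome s = H · r^T (mod 2), r = 101011011011011:
  s[0] = (101010101010101)·(101011011011011) mod 2 = 1+0+1+0+1+0+0+0+1+0+1+0+0+0+1 mod 2 = 0
  s[1] = (011001100110011)·(101011011011011) mod 2 = 0+0+1+0+0+1+0+0+0+0+1+0+0+1+1 mod 2 = 1
  s[2] = (000111100001111)·(101011011011011) mod 2 = 0+0+0+0+1+1+0+0+0+0+0+1+0+1+1 mod 2 = 1
  s[3] = (000000011111111)·(101011011011011) mod 2 = 0+0+0+0+0+0+0+1+1+0+1+1+0+1+1 mod 2 = 0
Syndrome = 0110
Column i of H is the binary representation of i, so the syndrome is the binary index of the flipped bit.
Read s = 0110 with s[0] as LSB: 0·2^0 + 1·2^1 + 1·2^2 + 0·2^3 = 6.
Error is at bit position 6.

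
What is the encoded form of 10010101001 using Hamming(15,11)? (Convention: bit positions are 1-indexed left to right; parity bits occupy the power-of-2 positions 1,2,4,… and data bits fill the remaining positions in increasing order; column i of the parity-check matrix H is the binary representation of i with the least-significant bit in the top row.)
Codeword c = d · G (mod 2), d = 10010101001:
  c[0] = d·G[:,0] = (10010101001)·(11011010101) mod 2 = 1+0+0+1+0+0+0+0+0+0+1 mod 2 = 1
  c[1] = d·G[:,1] = (10010101001)·(10110110011) mod 2 = 1+0+0+1+0+1+0+0+0+0+1 mod 2 = 0
  c[2] = d·G[:,2] = (10010101001)·(10000000000) mod 2 = 1+0+0+0+0+0+0+0+0+0+0 mod 2 = 1
  c[3] = d·G[:,3] = (10010101001)·(01110001111) mod 2 = 0+0+0+1+0+0+0+1+0+0+1 mod 2 = 1
  c[4] = d·G[:,4] = (10010101001)·(01000000000) mod 2 = 0+0+0+0+0+0+0+0+0+0+0 mod 2 = 0
  c[5] = d·G[:,5] = (10010101001)·(00100000000) mod 2 = 0+0+0+0+0+0+0+0+0+0+0 mod 2 = 0
  c[6] = d·G[:,6] = (10010101001)·(00010000000) mod 2 = 0+0+0+1+0+0+0+0+0+0+0 mod 2 = 1
  c[7] = d·G[:,7] = (10010101001)·(00001111111) mod 2 = 0+0+0+0+0+1+0+1+0+0+1 mod 2 = 1
  c[8] = d·G[:,8] = (10010101001)·(00001000000) mod 2 = 0+0+0+0+0+0+0+0+0+0+0 mod 2 = 0
  c[9] = d·G[:,9] = (10010101001)·(00000100000) mod 2 = 0+0+0+0+0+1+0+0+0+0+0 mod 2 = 1
  c[10] = d·G[:,10] = (10010101001)·(00000010000) mod 2 = 0+0+0+0+0+0+0+0+0+0+0 mod 2 = 0
  c[11] = d·G[:,11] = (10010101001)·(00000001000) mod 2 = 0+0+0+0+0+0+0+1+0+0+0 mod 2 = 1
  c[12] = d·G[:,12] = (10010101001)·(00000000100) mod 2 = 0+0+0+0+0+0+0+0+0+0+0 mod 2 = 0
  c[13] = d·G[:,13] = (10010101001)·(00000000010) mod 2 = 0+0+0+0+0+0+0+0+0+0+0 mod 2 = 0
  c[14] = d·G[:,14] = (10010101001)·(00000000001) mod 2 = 0+0+0+0+0+0+0+0+0+0+1 mod 2 = 1
Codeword = 101100110101001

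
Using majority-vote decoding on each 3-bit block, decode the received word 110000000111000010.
Split into 3-bit blocks and majority-vote each:
  block 1 = 110: 2 ones, 1 zeros → 1
  block 2 = 000: 0 ones, 3 zeros → 0
  block 3 = 000: 0 ones, 3 zeros → 0
  block 4 = 111: 3 ones, 0 zeros → 1
  block 5 = 000: 0 ones, 3 zeros → 0
  block 6 = 010: 1 ones, 2 zeros → 0
Decoded = 100100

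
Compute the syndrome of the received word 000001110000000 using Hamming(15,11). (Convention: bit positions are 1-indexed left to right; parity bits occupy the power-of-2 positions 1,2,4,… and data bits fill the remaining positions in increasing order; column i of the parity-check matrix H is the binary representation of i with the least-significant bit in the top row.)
Syndrome s = H · r^T (mod 2), r = 000001110000000:
  s[0] = (101010101010101)·(000001110000000) mod 2 = 0+0+0+0+0+0+1+0+0+0+0+0+0+0+0 mod 2 = 1
  s[1] = (011001100110011)·(000001110000000) mod 2 = 0+0+0+0+0+1+1+0+0+0+0+0+0+0+0 mod 2 = 0
  s[2] = (000111100001111)·(000001110000000) mod 2 = 0+0+0+0+0+1+1+0+0+0+0+0+0+0+0 mod 2 = 0
  s[3] = (000000011111111)·(000001110000000) mod 2 = 0+0+0+0+0+0+0+1+0+0+0+0+0+0+0 mod 2 = 1
Syndrome = 1001
Non-zero syndrome: error at position 9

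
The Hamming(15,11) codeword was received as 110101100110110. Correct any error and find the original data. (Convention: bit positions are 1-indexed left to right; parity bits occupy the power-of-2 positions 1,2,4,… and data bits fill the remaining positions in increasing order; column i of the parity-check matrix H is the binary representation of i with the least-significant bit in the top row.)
Syndrome s = H · r^T (mod 2), r = 110101100110110:
  s[0] = (101010101010101)·(110101100110110) mod 2 = 1+0+0+0+0+0+1+0+0+0+1+0+1+0+0 mod 2 = 0
  s[1] = (011001100110011)·(110101100110110) mod 2 = 0+1+0+0+0+1+1+0+0+1+1+0+0+1+0 mod 2 = 0
  s[2] = (000111100001111)·(110101100110110) mod 2 = 0+0+0+1+0+1+1+0+0+0+0+0+1+1+0 mod 2 = 1
  s[3] = (000000011111111)·(110101100110110) mod 2 = 0+0+0+0+0+0+0+0+0+1+1+0+1+1+0 mod 2 = 0
Syndrome = 0010
Column 4 of H equals this syndrome → error at bit 4 (1-indexed).
Flip bit 4: 110101100110110 → 110001100110110
Extract data bits at positions {3,5,6,7,9,10,11,12,13,14,15}: 00110110110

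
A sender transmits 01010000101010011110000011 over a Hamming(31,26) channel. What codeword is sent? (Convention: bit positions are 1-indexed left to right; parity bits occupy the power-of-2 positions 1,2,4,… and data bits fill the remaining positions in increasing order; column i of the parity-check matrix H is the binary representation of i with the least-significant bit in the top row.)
Codeword c = d · G (mod 2), d = 01010000101010011110000011:
  c[0] = d·G[:,0] = (01010000101010011110000011)·(11011010101101010101010101) mod 2 = 0+1+0+1+0+0+0+0+1+0+1+0+0+0+0+1+0+1+0+0+0+0+0+0+0+1 mod 2 = 1
  c[1] = d·G[:,1] = (01010000101010011110000011)·(10110110011011001100110011) mod 2 = 0+0+0+1+0+0+0+0+0+0+1+0+1+0+0+0+1+1+0+0+0+0+0+0+1+1 mod 2 = 1
  c[2] = d·G[:,2] = (01010000101010011110000011)·(10000000000000000000000000) mod 2 = 0+0+0+0+0+0+0+0+0+0+0+0+0+0+0+0+0+0+0+0+0+0+0+0+0+0 mod 2 = 0
  c[3] = d·G[:,3] = (01010000101010011110000011)·(01110001111000111100001111) mod 2 = 0+1+0+1+0+0+0+0+1+0+1+0+0+0+0+1+1+1+0+0+0+0+0+0+1+1 mod 2 = 1
  c[4] = d·G[:,4] = (01010000101010011110000011)·(01000000000000000000000000) mod 2 = 0+1+0+0+0+0+0+0+0+0+0+0+0+0+0+0+0+0+0+0+0+0+0+0+0+0 mod 2 = 1
  c[5] = d·G[:,5] = (01010000101010011110000011)·(00100000000000000000000000) mod 2 = 0+0+0+0+0+0+0+0+0+0+0+0+0+0+0+0+0+0+0+0+0+0+0+0+0+0 mod 2 = 0
  c[6] = d·G[:,6] = (01010000101010011110000011)·(00010000000000000000000000) mod 2 = 0+0+0+1+0+0+0+0+0+0+0+0+0+0+0+0+0+0+0+0+0+0+0+0+0+0 mod 2 = 1
  c[7] = d·G[:,7] = (01010000101010011110000011)·(00001111111000000011111111) mod 2 = 0+0+0+0+0+0+0+0+1+0+1+0+0+0+0+0+0+0+1+0+0+0+0+0+1+1 mod 2 = 1
  c[8] = d·G[:,8] = (01010000101010011110000011)·(00001000000000000000000000) mod 2 = 0+0+0+0+0+0+0+0+0+0+0+0+0+0+0+0+0+0+0+0+0+0+0+0+0+0 mod 2 = 0
  c[9] = d·G[:,9] = (01010000101010011110000011)·(00000100000000000000000000) mod 2 = 0+0+0+0+0+0+0+0+0+0+0+0+0+0+0+0+0+0+0+0+0+0+0+0+0+0 mod 2 = 0
  c[10] = d·G[:,10] = (01010000101010011110000011)·(00000010000000000000000000) mod 2 = 0+0+0+0+0+0+0+0+0+0+0+0+0+0+0+0+0+0+0+0+0+0+0+0+0+0 mod 2 = 0
  c[11] = d·G[:,11] = (01010000101010011110000011)·(00000001000000000000000000) mod 2 = 0+0+0+0+0+0+0+0+0+0+0+0+0+0+0+0+0+0+0+0+0+0+0+0+0+0 mod 2 = 0
  c[12] = d·G[:,12] = (01010000101010011110000011)·(00000000100000000000000000) mod 2 = 0+0+0+0+0+0+0+0+1+0+0+0+0+0+0+0+0+0+0+0+0+0+0+0+0+0 mod 2 = 1
  c[13] = d·G[:,13] = (01010000101010011110000011)·(00000000010000000000000000) mod 2 = 0+0+0+0+0+0+0+0+0+0+0+0+0+0+0+0+0+0+0+0+0+0+0+0+0+0 mod 2 = 0
  c[14] = d·G[:,14] = (01010000101010011110000011)·(00000000001000000000000000) mod 2 = 0+0+0+0+0+0+0+0+0+0+1+0+0+0+0+0+0+0+0+0+0+0+0+0+0+0 mod 2 = 1
  c[15] = d·G[:,15] = (01010000101010011110000011)·(00000000000111111111111111) mod 2 = 0+0+0+0+0+0+0+0+0+0+0+0+1+0+0+1+1+1+1+0+0+0+0+0+1+1 mod 2 = 1
  c[16] = d·G[:,16] = (01010000101010011110000011)·(00000000000100000000000000) mod 2 = 0+0+0+0+0+0+0+0+0+0+0+0+0+0+0+0+0+0+0+0+0+0+0+0+0+0 mod 2 = 0
  c[17] = d·G[:,17] = (01010000101010011110000011)·(00000000000010000000000000) mod 2 = 0+0+0+0+0+0+0+0+0+0+0+0+1+0+0+0+0+0+0+0+0+0+0+0+0+0 mod 2 = 1
  c[18] = d·G[:,18] = (01010000101010011110000011)·(00000000000001000000000000) mod 2 = 0+0+0+0+0+0+0+0+0+0+0+0+0+0+0+0+0+0+0+0+0+0+0+0+0+0 mod 2 = 0
  c[19] = d·G[:,19] = (01010000101010011110000011)·(00000000000000100000000000) mod 2 = 0+0+0+0+0+0+0+0+0+0+0+0+0+0+0+0+0+0+0+0+0+0+0+0+0+0 mod 2 = 0
  c[20] = d·G[:,20] = (01010000101010011110000011)·(00000000000000010000000000) mod 2 = 0+0+0+0+0+0+0+0+0+0+0+0+0+0+0+1+0+0+0+0+0+0+0+0+0+0 mod 2 = 1
  c[21] = d·G[:,21] = (01010000101010011110000011)·(00000000000000001000000000) mod 2 = 0+0+0+0+0+0+0+0+0+0+0+0+0+0+0+0+1+0+0+0+0+0+0+0+0+0 mod 2 = 1
  c[22] = d·G[:,22] = (01010000101010011110000011)·(00000000000000000100000000) mod 2 = 0+0+0+0+0+0+0+0+0+0+0+0+0+0+0+0+0+1+0+0+0+0+0+0+0+0 mod 2 = 1
  c[23] = d·G[:,23] = (01010000101010011110000011)·(00000000000000000010000000) mod 2 = 0+0+0+0+0+0+0+0+0+0+0+0+0+0+0+0+0+0+1+0+0+0+0+0+0+0 mod 2 = 1
  c[24] = d·G[:,24] = (01010000101010011110000011)·(00000000000000000001000000) mod 2 = 0+0+0+0+0+0+0+0+0+0+0+0+0+0+0+0+0+0+0+0+0+0+0+0+0+0 mod 2 = 0
  c[25] = d·G[:,25] = (01010000101010011110000011)·(00000000000000000000100000) mod 2 = 0+0+0+0+0+0+0+0+0+0+0+0+0+0+0+0+0+0+0+0+0+0+0+0+0+0 mod 2 = 0
  c[26] = d·G[:,26] = (01010000101010011110000011)·(00000000000000000000010000) mod 2 = 0+0+0+0+0+0+0+0+0+0+0+0+0+0+0+0+0+0+0+0+0+0+0+0+0+0 mod 2 = 0
  c[27] = d·G[:,27] = (01010000101010011110000011)·(00000000000000000000001000) mod 2 = 0+0+0+0+0+0+0+0+0+0+0+0+0+0+0+0+0+0+0+0+0+0+0+0+0+0 mod 2 = 0
  c[28] = d·G[:,28] = (01010000101010011110000011)·(00000000000000000000000100) mod 2 = 0+0+0+0+0+0+0+0+0+0+0+0+0+0+0+0+0+0+0+0+0+0+0+0+0+0 mod 2 = 0
  c[29] = d·G[:,29] = (01010000101010011110000011)·(00000000000000000000000010) mod 2 = 0+0+0+0+0+0+0+0+0+0+0+0+0+0+0+0+0+0+0+0+0+0+0+0+1+0 mod 2 = 1
  c[30] = d·G[:,30] = (01010000101010011110000011)·(00000000000000000000000001) mod 2 = 0+0+0+0+0+0+0+0+0+0+0+0+0+0+0+0+0+0+0+0+0+0+0+0+0+1 mod 2 = 1
Codeword = 1101101100001011010011110000011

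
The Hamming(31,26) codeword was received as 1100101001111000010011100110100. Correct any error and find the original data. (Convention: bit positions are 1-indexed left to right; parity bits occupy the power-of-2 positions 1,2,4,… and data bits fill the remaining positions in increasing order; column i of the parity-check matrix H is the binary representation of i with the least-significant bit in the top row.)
Syndrome s = H · r^T (mod 2), r = 1100101001111000010011100110100:
  s[0] = (1010101010101010101010101010101)·(1100101001111000010011100110100) mod 2 = 1+0+0+0+1+0+1+0+0+0+1+0+1+0+0+0+0+0+0+0+1+0+1+0+0+0+1+0+1+0+0 mod 2 = 1
  s[1] = (0110011001100110011001100110011)·(1100101001111000010011100110100) mod 2 = 0+1+0+0+0+0+1+0+0+1+1+0+0+0+0+0+0+1+0+0+0+1+1+0+0+1+1+0+0+0+0 mod 2 = 1
  s[2] = (0001111000011110000111100001111)·(1100101001111000010011100110100) mod 2 = 0+0+0+0+1+0+1+0+0+0+0+1+1+0+0+0+0+0+0+0+1+1+1+0+0+0+0+0+1+0+0 mod 2 = 0
  s[3] = (0000000111111110000000011111111)·(1100101001111000010011100110100) mod 2 = 0+0+0+0+0+0+0+0+0+1+1+1+1+0+0+0+0+0+0+0+0+0+0+0+0+1+1+0+1+0+0 mod 2 = 1
  s[4] = (0000000000000001111111111111111)·(1100101001111000010011100110100) mod 2 = 0+0+0+0+0+0+0+0+0+0+0+0+0+0+0+0+0+1+0+0+1+1+1+0+0+1+1+0+1+0+0 mod 2 = 1
Syndrome = 11011
Column 27 of H equals this syndrome → error at bit 27 (1-indexed).
Flip bit 27: 1100101001111000010011100110100 → 1100101001111000010011100100100
Extract data bits at positions {3,5,6,7,9,10,11,12,13,14,15,17,18,19,20,21,22,23,24,25,26,27,28,29,30,31}: 01010111100010011100100100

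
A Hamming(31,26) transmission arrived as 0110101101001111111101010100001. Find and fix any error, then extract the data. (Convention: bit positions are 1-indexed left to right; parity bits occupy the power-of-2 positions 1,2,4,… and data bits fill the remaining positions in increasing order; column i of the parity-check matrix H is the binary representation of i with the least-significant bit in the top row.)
Syndrome s = H · r^T (mod 2), r = 0110101101001111111101010100001:
  s[0] = (1010101010101010101010101010101)·(0110101101001111111101010100001) mod 2 = 0+0+1+0+1+0+1+0+0+0+0+0+1+0+1+0+1+0+1+0+0+0+0+0+0+0+0+0+0+0+1 mod 2 = 0
  s[1] = (0110011001100110011001100110011)·(0110101101001111111101010100001) mod 2 = 0+1+1+0+0+0+1+0+0+1+0+0+0+1+1+0+0+1+1+0+0+1+0+0+0+1+0+0+0+0+1 mod 2 = 1
  s[2] = (0001111000011110000111100001111)·(0110101101001111111101010100001) mod 2 = 0+0+0+0+1+0+1+0+0+0+0+0+1+1+1+0+0+0+0+1+0+1+0+0+0+0+0+0+0+0+1 mod 2 = 0
  s[3] = (0000000111111110000000011111111)·(0110101101001111111101010100001) mod 2 = 0+0+0+0+0+0+0+1+0+1+0+0+1+1+1+0+0+0+0+0+0+0+0+1+0+1+0+0+0+0+1 mod 2 = 0
  s[4] = (0000000000000001111111111111111)·(0110101101001111111101010100001) mod 2 = 0+0+0+0+0+0+0+0+0+0+0+0+0+0+0+1+1+1+1+1+0+1+0+1+0+1+0+0+0+0+1 mod 2 = 1
Syndrome = 01001
Column 18 of H equals this syndrome → error at bit 18 (1-indexed).
Flip bit 18: 0110101101001111111101010100001 → 0110101101001111101101010100001
Extract data bits at positions {3,5,6,7,9,10,11,12,13,14,15,17,18,19,20,21,22,23,24,25,26,27,28,29,30,31}: 11010100111101101010100001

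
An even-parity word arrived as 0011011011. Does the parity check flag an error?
Sum of received bits: 0+0+1+1+0+1+1+0+1+1 = 6; 6 mod 2 = 0. Result is 0 → no error detected.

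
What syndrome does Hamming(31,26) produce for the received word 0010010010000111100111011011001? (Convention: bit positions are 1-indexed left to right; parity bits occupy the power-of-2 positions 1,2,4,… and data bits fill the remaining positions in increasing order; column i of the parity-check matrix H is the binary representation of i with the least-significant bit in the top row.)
Syndrome s = H · r^T (mod 2), r = 0010010010000111100111011011001:
  s[0] = (1010101010101010101010101010101)·(0010010010000111100111011011001) mod 2 = 0+0+1+0+0+0+0+0+1+0+0+0+0+0+1+0+1+0+0+0+1+0+0+0+1+0+1+0+0+0+1 mod 2 = 0
  s[1] = (0110011001100110011001100110011)·(0010010010000111100111011011001) mod 2 = 0+0+1+0+0+1+0+0+0+0+0+0+0+1+1+0+0+0+0+0+0+1+0+0+0+0+1+0+0+0+1 mod 2 = 1
  s[2] = (0001111000011110000111100001111)·(0010010010000111100111011011001) mod 2 = 0+0+0+0+0+1+0+0+0+0+0+0+0+1+1+0+0+0+0+1+1+1+0+0+0+0+0+1+0+0+1 mod 2 = 0
  s[3] = (0000000111111110000000011111111)·(0010010010000111100111011011001) mod 2 = 0+0+0+0+0+0+0+0+1+0+0+0+0+1+1+0+0+0+0+0+0+0+0+1+1+0+1+1+0+0+1 mod 2 = 0
  s[4] = (0000000000000001111111111111111)·(0010010010000111100111011011001) mod 2 = 0+0+0+0+0+0+0+0+0+0+0+0+0+0+0+1+1+0+0+1+1+1+0+1+1+0+1+1+0+0+1 mod 2 = 0
Syndrome = 01000
Non-zero syndrome: error at position 2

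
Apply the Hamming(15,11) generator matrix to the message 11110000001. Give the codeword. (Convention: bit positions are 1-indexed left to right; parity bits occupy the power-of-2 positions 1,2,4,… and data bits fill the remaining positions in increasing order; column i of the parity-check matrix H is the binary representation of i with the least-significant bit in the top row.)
Codeword c = d · G (mod 2), d = 11110000001:
  c[0] = d·G[:,0] = (11110000001)·(11011010101) mod 2 = 1+1+0+1+0+0+0+0+0+0+1 mod 2 = 0
  c[1] = d·G[:,1] = (11110000001)·(10110110011) mod 2 = 1+0+1+1+0+0+0+0+0+0+1 mod 2 = 0
  c[2] = d·G[:,2] = (11110000001)·(10000000000) mod 2 = 1+0+0+0+0+0+0+0+0+0+0 mod 2 = 1
  c[3] = d·G[:,3] = (11110000001)·(01110001111) mod 2 = 0+1+1+1+0+0+0+0+0+0+1 mod 2 = 0
  c[4] = d·G[:,4] = (11110000001)·(01000000000) mod 2 = 0+1+0+0+0+0+0+0+0+0+0 mod 2 = 1
  c[5] = d·G[:,5] = (11110000001)·(00100000000) mod 2 = 0+0+1+0+0+0+0+0+0+0+0 mod 2 = 1
  c[6] = d·G[:,6] = (11110000001)·(00010000000) mod 2 = 0+0+0+1+0+0+0+0+0+0+0 mod 2 = 1
  c[7] = d·G[:,7] = (11110000001)·(00001111111) mod 2 = 0+0+0+0+0+0+0+0+0+0+1 mod 2 = 1
  c[8] = d·G[:,8] = (11110000001)·(00001000000) mod 2 = 0+0+0+0+0+0+0+0+0+0+0 mod 2 = 0
  c[9] = d·G[:,9] = (11110000001)·(00000100000) mod 2 = 0+0+0+0+0+0+0+0+0+0+0 mod 2 = 0
  c[10] = d·G[:,10] = (11110000001)·(00000010000) mod 2 = 0+0+0+0+0+0+0+0+0+0+0 mod 2 = 0
  c[11] = d·G[:,11] = (11110000001)·(00000001000) mod 2 = 0+0+0+0+0+0+0+0+0+0+0 mod 2 = 0
  c[12] = d·G[:,12] = (11110000001)·(00000000100) mod 2 = 0+0+0+0+0+0+0+0+0+0+0 mod 2 = 0
  c[13] = d·G[:,13] = (11110000001)·(00000000010) mod 2 = 0+0+0+0+0+0+0+0+0+0+0 mod 2 = 0
  c[14] = d·G[:,14] = (11110000001)·(00000000001) mod 2 = 0+0+0+0+0+0+0+0+0+0+1 mod 2 = 1
Codeword = 001011110000001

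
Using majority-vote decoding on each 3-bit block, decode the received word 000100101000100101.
Split into 3-bit blocks and majority-vote each:
  block 1 = 000: 0 ones, 3 zeros → 0
  block 2 = 100: 1 ones, 2 zeros → 0
  block 3 = 101: 2 ones, 1 zeros → 1
  block 4 = 000: 0 ones, 3 zeros → 0
  block 5 = 100: 1 ones, 2 zeros → 0
  block 6 = 101: 2 ones, 1 zeros → 1
Decoded = 001001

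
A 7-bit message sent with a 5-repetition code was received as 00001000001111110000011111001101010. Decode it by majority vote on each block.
Split into 5-bit blocks and majority-vote each:
  block 1 = 00001: 1 ones, 4 zeros → 0
  block 2 = 00000: 0 ones, 5 zeros → 0
  block 3 = 11111: 5 ones, 0 zeros → 1
  block 4 = 10000: 1 ones, 4 zeros → 0
  block 5 = 01111: 4 ones, 1 zeros → 1
  block 6 = 10011: 3 ones, 2 zeros → 1
  block 7 = 01010: 2 ones, 3 zeros → 0
Decoded = 0010110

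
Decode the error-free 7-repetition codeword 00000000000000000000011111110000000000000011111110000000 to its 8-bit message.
Split into 7-bit blocks: 0000000 0000000 0000000 1111111 0000000 0000000 1111111 0000000
Data = 00010010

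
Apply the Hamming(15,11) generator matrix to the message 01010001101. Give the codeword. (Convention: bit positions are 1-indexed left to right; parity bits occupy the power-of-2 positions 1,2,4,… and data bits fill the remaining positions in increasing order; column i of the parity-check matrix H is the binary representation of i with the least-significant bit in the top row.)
Codeword c = d · G (mod 2), d = 01010001101:
  c[0] = d·G[:,0] = (01010001101)·(11011010101) mod 2 = 0+1+0+1+0+0+0+0+1+0+1 mod 2 = 0
  c[1] = d·G[:,1] = (01010001101)·(10110110011) mod 2 = 0+0+0+1+0+0+0+0+0+0+1 mod 2 = 0
  c[2] = d·G[:,2] = (01010001101)·(10000000000) mod 2 = 0+0+0+0+0+0+0+0+0+0+0 mod 2 = 0
  c[3] = d·G[:,3] = (01010001101)·(01110001111) mod 2 = 0+1+0+1+0+0+0+1+1+0+1 mod 2 = 1
  c[4] = d·G[:,4] = (01010001101)·(01000000000) mod 2 = 0+1+0+0+0+0+0+0+0+0+0 mod 2 = 1
  c[5] = d·G[:,5] = (01010001101)·(00100000000) mod 2 = 0+0+0+0+0+0+0+0+0+0+0 mod 2 = 0
  c[6] = d·G[:,6] = (01010001101)·(00010000000) mod 2 = 0+0+0+1+0+0+0+0+0+0+0 mod 2 = 1
  c[7] = d·G[:,7] = (01010001101)·(00001111111) mod 2 = 0+0+0+0+0+0+0+1+1+0+1 mod 2 = 1
  c[8] = d·G[:,8] = (01010001101)·(00001000000) mod 2 = 0+0+0+0+0+0+0+0+0+0+0 mod 2 = 0
  c[9] = d·G[:,9] = (01010001101)·(00000100000) mod 2 = 0+0+0+0+0+0+0+0+0+0+0 mod 2 = 0
  c[10] = d·G[:,10] = (01010001101)·(00000010000) mod 2 = 0+0+0+0+0+0+0+0+0+0+0 mod 2 = 0
  c[11] = d·G[:,11] = (01010001101)·(00000001000) mod 2 = 0+0+0+0+0+0+0+1+0+0+0 mod 2 = 1
  c[12] = d·G[:,12] = (01010001101)·(00000000100) mod 2 = 0+0+0+0+0+0+0+0+1+0+0 mod 2 = 1
  c[13] = d·G[:,13] = (01010001101)·(00000000010) mod 2 = 0+0+0+0+0+0+0+0+0+0+0 mod 2 = 0
  c[14] = d·G[:,14] = (01010001101)·(00000000001) mod 2 = 0+0+0+0+0+0+0+0+0+0+1 mod 2 = 1
Codeword = 000110110001101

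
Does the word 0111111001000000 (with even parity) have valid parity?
Sum of all bits: 0+1+1+1+1+1+1+0+0+1+0+0+0+0+0+0 = 7; 7 mod 2 = 1. Result is 1 → parity error detected.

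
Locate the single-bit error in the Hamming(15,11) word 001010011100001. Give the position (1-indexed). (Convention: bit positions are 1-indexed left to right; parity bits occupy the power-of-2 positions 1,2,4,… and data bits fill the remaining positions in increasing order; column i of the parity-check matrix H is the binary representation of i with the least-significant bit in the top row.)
Syndrome s = H · r^T (mod 2), r = 001010011100001:
  s[0] = (101010101010101)·(001010011100001) mod 2 = 0+0+1+0+1+0+0+0+1+0+0+0+0+0+1 mod 2 = 0
  s[1] = (011001100110011)·(001010011100001) mod 2 = 0+0+1+0+0+0+0+0+0+1+0+0+0+0+1 mod 2 = 1
  s[2] = (000111100001111)·(001010011100001) mod 2 = 0+0+0+0+1+0+0+0+0+0+0+0+0+0+1 mod 2 = 0
  s[3] = (000000011111111)·(001010011100001) mod 2 = 0+0+0+0+0+0+0+1+1+1+0+0+0+0+1 mod 2 = 0
Syndrome = 0100
Column i of H is the binary representation of i, so the syndrome is the binary index of the flipped bit.
Read s = 0100 with s[0] as LSB: 0·2^0 + 1·2^1 + 0·2^2 + 0·2^3 = 2.
Error is at bit position 2.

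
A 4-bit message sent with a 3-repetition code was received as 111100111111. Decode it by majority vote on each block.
Split into 3-bit blocks and majority-vote each:
  block 1 = 111: 3 ones, 0 zeros → 1
  block 2 = 100: 1 ones, 2 zeros → 0
  block 3 = 111: 3 ones, 0 zeros → 1
  block 4 = 111: 3 ones, 0 zeros → 1
Decoded = 1011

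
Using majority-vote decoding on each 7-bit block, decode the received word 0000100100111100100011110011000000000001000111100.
Split into 7-bit blocks and majority-vote each:
  block 1 = 0000100: 1 ones, 6 zeros → 0
  block 2 = 1001111: 5 ones, 2 zeros → 1
  block 3 = 0010001: 2 ones, 5 zeros → 0
  block 4 = 1110011: 5 ones, 2 zeros → 1
  block 5 = 0000000: 0 ones, 7 zeros → 0
  block 6 = 0000100: 1 ones, 6 zeros → 0
  block 7 = 0111100: 4 ones, 3 zeros → 1
Decoded = 0101001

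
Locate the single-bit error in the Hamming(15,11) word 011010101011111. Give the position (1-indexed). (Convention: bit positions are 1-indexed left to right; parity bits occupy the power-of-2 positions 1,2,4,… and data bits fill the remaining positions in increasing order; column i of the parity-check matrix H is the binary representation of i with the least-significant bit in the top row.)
Syndrome s = H · r^T (mod 2), r = 011010101011111:
  s[0] = (101010101010101)·(011010101011111) mod 2 = 0+0+1+0+1+0+1+0+1+0+1+0+1+0+1 mod 2 = 1
  s[1] = (011001100110011)·(011010101011111) mod 2 = 0+1+1+0+0+0+1+0+0+0+1+0+0+1+1 mod 2 = 0
  s[2] = (000111100001111)·(011010101011111) mod 2 = 0+0+0+0+1+0+1+0+0+0+0+1+1+1+1 mod 2 = 0
  s[3] = (000000011111111)·(011010101011111) mod 2 = 0+0+0+0+0+0+0+0+1+0+1+1+1+1+1 mod 2 = 0
Syndrome = 1000
Column i of H is the binary representation of i, so the syndrome is the binary index of the flipped bit.
Read s = 1000 with s[0] as LSB: 1·2^0 + 0·2^1 + 0·2^2 + 0·2^3 = 1.
Error is at bit position 1.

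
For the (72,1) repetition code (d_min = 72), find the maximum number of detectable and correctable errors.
Detection only: up to d_min − 1 = 71 errors.
Correction: up to ⌊(d_min − 1)/2⌋ = ⌊71/2⌋ = 35 errors.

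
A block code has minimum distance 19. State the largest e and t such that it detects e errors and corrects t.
(a) Detection requires d_min ≥ e+1, so e ≤ d_min − 1 = 18.
(b) Correction requires d_min ≥ 2t+1, so t ≤ ⌊(d_min − 1)/2⌋ = ⌊18/2⌋ = 9.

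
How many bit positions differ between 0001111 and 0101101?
XOR = 0100010, count of 1s = 2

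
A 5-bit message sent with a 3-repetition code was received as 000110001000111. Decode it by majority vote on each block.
Split into 3-bit blocks and majority-vote each:
  block 1 = 000: 0 ones, 3 zeros → 0
  block 2 = 110: 2 ones, 1 zeros → 1
  block 3 = 001: 1 ones, 2 zeros → 0
  block 4 = 000: 0 ones, 3 zeros → 0
  block 5 = 111: 3 ones, 0 zeros → 1
Decoded = 01001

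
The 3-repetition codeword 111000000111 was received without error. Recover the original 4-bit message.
Split into 3-bit blocks: 111 000 000 111
Data = 1001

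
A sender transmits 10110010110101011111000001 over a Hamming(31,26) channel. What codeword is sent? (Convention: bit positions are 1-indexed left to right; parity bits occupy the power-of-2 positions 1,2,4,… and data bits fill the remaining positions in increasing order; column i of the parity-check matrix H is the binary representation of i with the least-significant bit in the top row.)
Codeword c = d · G (mod 2), d = 10110010110101011111000001:
  c[0] = d·G[:,0] = (10110010110101011111000001)·(11011010101101010101010101) mod 2 = 1+0+0+1+0+0+1+0+1+0+0+1+0+1+0+1+0+1+0+1+0+0+0+0+0+1 mod 2 = 0
  c[1] = d·G[:,1] = (10110010110101011111000001)·(10110110011011001100110011) mod 2 = 1+0+1+1+0+0+1+0+0+1+0+0+0+1+0+0+1+1+0+0+0+0+0+0+0+1 mod 2 = 1
  c[2] = d·G[:,2] = (10110010110101011111000001)·(10000000000000000000000000) mod 2 = 1+0+0+0+0+0+0+0+0+0+0+0+0+0+0+0+0+0+0+0+0+0+0+0+0+0 mod 2 = 1
  c[3] = d·G[:,3] = (10110010110101011111000001)·(01110001111000111100001111) mod 2 = 0+0+1+1+0+0+0+0+1+1+0+0+0+0+0+1+1+1+0+0+0+0+0+0+0+1 mod 2 = 0
  c[4] = d·G[:,4] = (10110010110101011111000001)·(01000000000000000000000000) mod 2 = 0+0+0+0+0+0+0+0+0+0+0+0+0+0+0+0+0+0+0+0+0+0+0+0+0+0 mod 2 = 0
  c[5] = d·G[:,5] = (10110010110101011111000001)·(00100000000000000000000000) mod 2 = 0+0+1+0+0+0+0+0+0+0+0+0+0+0+0+0+0+0+0+0+0+0+0+0+0+0 mod 2 = 1
  c[6] = d·G[:,6] = (10110010110101011111000001)·(00010000000000000000000000) mod 2 = 0+0+0+1+0+0+0+0+0+0+0+0+0+0+0+0+0+0+0+0+0+0+0+0+0+0 mod 2 = 1
  c[7] = d·G[:,7] = (10110010110101011111000001)·(00001111111000000011111111) mod 2 = 0+0+0+0+0+0+1+0+1+1+0+0+0+0+0+0+0+0+1+1+0+0+0+0+0+1 mod 2 = 0
  c[8] = d·G[:,8] = (10110010110101011111000001)·(00001000000000000000000000) mod 2 = 0+0+0+0+0+0+0+0+0+0+0+0+0+0+0+0+0+0+0+0+0+0+0+0+0+0 mod 2 = 0
  c[9] = d·G[:,9] = (10110010110101011111000001)·(00000100000000000000000000) mod 2 = 0+0+0+0+0+0+0+0+0+0+0+0+0+0+0+0+0+0+0+0+0+0+0+0+0+0 mod 2 = 0
  c[10] = d·G[:,10] = (10110010110101011111000001)·(00000010000000000000000000) mod 2 = 0+0+0+0+0+0+1+0+0+0+0+0+0+0+0+0+0+0+0+0+0+0+0+0+0+0 mod 2 = 1
  c[11] = d·G[:,11] = (10110010110101011111000001)·(00000001000000000000000000) mod 2 = 0+0+0+0+0+0+0+0+0+0+0+0+0+0+0+0+0+0+0+0+0+0+0+0+0+0 mod 2 = 0
  c[12] = d·G[:,12] = (10110010110101011111000001)·(00000000100000000000000000) mod 2 = 0+0+0+0+0+0+0+0+1+0+0+0+0+0+0+0+0+0+0+0+0+0+0+0+0+0 mod 2 = 1
  c[13] = d·G[:,13] = (10110010110101011111000001)·(00000000010000000000000000) mod 2 = 0+0+0+0+0+0+0+0+0+1+0+0+0+0+0+0+0+0+0+0+0+0+0+0+0+0 mod 2 = 1
  c[14] = d·G[:,14] = (10110010110101011111000001)·(00000000001000000000000000) mod 2 = 0+0+0+0+0+0+0+0+0+0+0+0+0+0+0+0+0+0+0+0+0+0+0+0+0+0 mod 2 = 0
  c[15] = d·G[:,15] = (10110010110101011111000001)·(00000000000111111111111111) mod 2 = 0+0+0+0+0+0+0+0+0+0+0+1+0+1+0+1+1+1+1+1+0+0+0+0+0+1 mod 2 = 0
  c[16] = d·G[:,16] = (10110010110101011111000001)·(00000000000100000000000000) mod 2 = 0+0+0+0+0+0+0+0+0+0+0+1+0+0+0+0+0+0+0+0+0+0+0+0+0+0 mod 2 = 1
  c[17] = d·G[:,17] = (10110010110101011111000001)·(00000000000010000000000000) mod 2 = 0+0+0+0+0+0+0+0+0+0+0+0+0+0+0+0+0+0+0+0+0+0+0+0+0+0 mod 2 = 0
  c[18] = d·G[:,18] = (10110010110101011111000001)·(00000000000001000000000000) mod 2 = 0+0+0+0+0+0+0+0+0+0+0+0+0+1+0+0+0+0+0+0+0+0+0+0+0+0 mod 2 = 1
  c[19] = d·G[:,19] = (10110010110101011111000001)·(00000000000000100000000000) mod 2 = 0+0+0+0+0+0+0+0+0+0+0+0+0+0+0+0+0+0+0+0+0+0+0+0+0+0 mod 2 = 0
  c[20] = d·G[:,20] = (10110010110101011111000001)·(00000000000000010000000000) mod 2 = 0+0+0+0+0+0+0+0+0+0+0+0+0+0+0+1+0+0+0+0+0+0+0+0+0+0 mod 2 = 1
  c[21] = d·G[:,21] = (10110010110101011111000001)·(00000000000000001000000000) mod 2 = 0+0+0+0+0+0+0+0+0+0+0+0+0+0+0+0+1+0+0+0+0+0+0+0+0+0 mod 2 = 1
  c[22] = d·G[:,22] = (10110010110101011111000001)·(00000000000000000100000000) mod 2 = 0+0+0+0+0+0+0+0+0+0+0+0+0+0+0+0+0+1+0+0+0+0+0+0+0+0 mod 2 = 1
  c[23] = d·G[:,23] = (10110010110101011111000001)·(00000000000000000010000000) mod 2 = 0+0+0+0+0+0+0+0+0+0+0+0+0+0+0+0+0+0+1+0+0+0+0+0+0+0 mod 2 = 1
  c[24] = d·G[:,24] = (10110010110101011111000001)·(00000000000000000001000000) mod 2 = 0+0+0+0+0+0+0+0+0+0+0+0+0+0+0+0+0+0+0+1+0+0+0+0+0+0 mod 2 = 1
  c[25] = d·G[:,25] = (10110010110101011111000001)·(00000000000000000000100000) mod 2 = 0+0+0+0+0+0+0+0+0+0+0+0+0+0+0+0+0+0+0+0+0+0+0+0+0+0 mod 2 = 0
  c[26] = d·G[:,26] = (10110010110101011111000001)·(00000000000000000000010000) mod 2 = 0+0+0+0+0+0+0+0+0+0+0+0+0+0+0+0+0+0+0+0+0+0+0+0+0+0 mod 2 = 0
  c[27] = d·G[:,27] = (10110010110101011111000001)·(00000000000000000000001000) mod 2 = 0+0+0+0+0+0+0+0+0+0+0+0+0+0+0+0+0+0+0+0+0+0+0+0+0+0 mod 2 = 0
  c[28] = d·G[:,28] = (10110010110101011111000001)·(00000000000000000000000100) mod 2 = 0+0+0+0+0+0+0+0+0+0+0+0+0+0+0+0+0+0+0+0+0+0+0+0+0+0 mod 2 = 0
  c[29] = d·G[:,29] = (10110010110101011111000001)·(00000000000000000000000010) mod 2 = 0+0+0+0+0+0+0+0+0+0+0+0+0+0+0+0+0+0+0+0+0+0+0+0+0+0 mod 2 = 0
  c[30] = d·G[:,30] = (10110010110101011111000001)·(00000000000000000000000001) mod 2 = 0+0+0+0+0+0+0+0+0+0+0+0+0+0+0+0+0+0+0+0+0+0+0+0+0+1 mod 2 = 1
Codeword = 0110011000101100101011111000001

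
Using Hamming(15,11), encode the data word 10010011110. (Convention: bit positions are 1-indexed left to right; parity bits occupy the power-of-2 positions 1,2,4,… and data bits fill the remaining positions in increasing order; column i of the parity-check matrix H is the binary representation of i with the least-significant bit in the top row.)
Codeword c = d · G (mod 2), d = 10010011110:
  c[0] = d·G[:,0] = (10010011110)·(11011010101) mod 2 = 1+0+0+1+0+0+1+0+1+0+0 mod 2 = 0
  c[1] = d·G[:,1] = (10010011110)·(10110110011) mod 2 = 1+0+0+1+0+0+1+0+0+1+0 mod 2 = 0
  c[2] = d·G[:,2] = (10010011110)·(10000000000) mod 2 = 1+0+0+0+0+0+0+0+0+0+0 mod 2 = 1
  c[3] = d·G[:,3] = (10010011110)·(01110001111) mod 2 = 0+0+0+1+0+0+0+1+1+1+0 mod 2 = 0
  c[4] = d·G[:,4] = (10010011110)·(01000000000) mod 2 = 0+0+0+0+0+0+0+0+0+0+0 mod 2 = 0
  c[5] = d·G[:,5] = (10010011110)·(00100000000) mod 2 = 0+0+0+0+0+0+0+0+0+0+0 mod 2 = 0
  c[6] = d·G[:,6] = (10010011110)·(00010000000) mod 2 = 0+0+0+1+0+0+0+0+0+0+0 mod 2 = 1
  c[7] = d·G[:,7] = (10010011110)·(00001111111) mod 2 = 0+0+0+0+0+0+1+1+1+1+0 mod 2 = 0
  c[8] = d·G[:,8] = (10010011110)·(00001000000) mod 2 = 0+0+0+0+0+0+0+0+0+0+0 mod 2 = 0
  c[9] = d·G[:,9] = (10010011110)·(00000100000) mod 2 = 0+0+0+0+0+0+0+0+0+0+0 mod 2 = 0
  c[10] = d·G[:,10] = (10010011110)·(00000010000) mod 2 = 0+0+0+0+0+0+1+0+0+0+0 mod 2 = 1
  c[11] = d·G[:,11] = (10010011110)·(00000001000) mod 2 = 0+0+0+0+0+0+0+1+0+0+0 mod 2 = 1
  c[12] = d·G[:,12] = (10010011110)·(00000000100) mod 2 = 0+0+0+0+0+0+0+0+1+0+0 mod 2 = 1
  c[13] = d·G[:,13] = (10010011110)·(00000000010) mod 2 = 0+0+0+0+0+0+0+0+0+1+0 mod 2 = 1
  c[14] = d·G[:,14] = (10010011110)·(00000000001) mod 2 = 0+0+0+0+0+0+0+0+0+0+0 mod 2 = 0
Codeword = 001000100011110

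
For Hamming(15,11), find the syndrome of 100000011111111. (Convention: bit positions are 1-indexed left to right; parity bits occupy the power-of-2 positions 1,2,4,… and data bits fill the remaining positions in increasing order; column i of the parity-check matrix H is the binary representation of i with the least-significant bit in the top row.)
Syndrome s = H · r^T (mod 2), r = 100000011111111:
  s[0] = (101010101010101)·(100000011111111) mod 2 = 1+0+0+0+0+0+0+0+1+0+1+0+1+0+1 mod 2 = 1
  s[1] = (011001100110011)·(100000011111111) mod 2 = 0+0+0+0+0+0+0+0+0+1+1+0+0+1+1 mod 2 = 0
  s[2] = (000111100001111)·(100000011111111) mod 2 = 0+0+0+0+0+0+0+0+0+0+0+1+1+1+1 mod 2 = 0
  s[3] = (000000011111111)·(100000011111111) mod 2 = 0+0+0+0+0+0+0+1+1+1+1+1+1+1+1 mod 2 = 0
Syndrome = 1000
Non-zero syndrome: error at position 1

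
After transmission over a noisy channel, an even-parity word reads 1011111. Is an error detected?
Sum of received bits: 1+0+1+1+1+1+1 = 6; 6 mod 2 = 0. Result is 0 → no error detected.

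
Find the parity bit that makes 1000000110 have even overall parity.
Sum of data bits: 1+0+0+0+0+0+0+1+1+0 = 3.
3 mod 2 = 1, so parity bit = 1.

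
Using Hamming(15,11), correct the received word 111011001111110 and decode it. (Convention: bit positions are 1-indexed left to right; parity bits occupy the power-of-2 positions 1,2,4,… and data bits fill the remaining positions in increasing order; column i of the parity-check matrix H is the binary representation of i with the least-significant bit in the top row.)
Syndrome s = H · r^T (mod 2), r = 111011001111110:
  s[0] = (101010101010101)·(111011001111110) mod 2 = 1+0+1+0+1+0+0+0+1+0+1+0+1+0+0 mod 2 = 0
  s[1] = (011001100110011)·(111011001111110) mod 2 = 0+1+1+0+0+1+0+0+0+1+1+0+0+1+0 mod 2 = 0
  s[2] = (000111100001111)·(111011001111110) mod 2 = 0+0+0+0+1+1+0+0+0+0+0+1+1+1+0 mod 2 = 1
  s[3] = (000000011111111)·(111011001111110) mod 2 = 0+0+0+0+0+0+0+0+1+1+1+1+1+1+0 mod 2 = 0
Syndrome = 0010
Column 4 of H equals this syndrome → error at bit 4 (1-indexed).
Flip bit 4: 111011001111110 → 111111001111110
Extract data bits at positions {3,5,6,7,9,10,11,12,13,14,15}: 11101111110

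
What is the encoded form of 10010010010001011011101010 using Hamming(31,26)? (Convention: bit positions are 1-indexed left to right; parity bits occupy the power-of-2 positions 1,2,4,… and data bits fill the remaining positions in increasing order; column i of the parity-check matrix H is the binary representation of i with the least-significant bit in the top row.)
Codeword c = d · G (mod 2), d = 10010010010001011011101010:
  c[0] = d·G[:,0] = (10010010010001011011101010)·(11011010101101010101010101) mod 2 = 1+0+0+1+0+0+1+0+0+0+0+0+0+1+0+1+0+0+0+1+0+0+0+0+0+0 mod 2 = 0
  c[1] = d·G[:,1] = (10010010010001011011101010)·(10110110011011001100110011) mod 2 = 1+0+0+1+0+0+1+0+0+1+0+0+0+1+0+0+1+0+0+0+1+0+0+0+1+0 mod 2 = 0
  c[2] = d·G[:,2] = (10010010010001011011101010)·(10000000000000000000000000) mod 2 = 1+0+0+0+0+0+0+0+0+0+0+0+0+0+0+0+0+0+0+0+0+0+0+0+0+0 mod 2 = 1
  c[3] = d·G[:,3] = (10010010010001011011101010)·(01110001111000111100001111) mod 2 = 0+0+0+1+0+0+0+0+0+1+0+0+0+0+0+1+1+0+0+0+0+0+1+0+1+0 mod 2 = 0
  c[4] = d·G[:,4] = (10010010010001011011101010)·(01000000000000000000000000) mod 2 = 0+0+0+0+0+0+0+0+0+0+0+0+0+0+0+0+0+0+0+0+0+0+0+0+0+0 mod 2 = 0
  c[5] = d·G[:,5] = (10010010010001011011101010)·(00100000000000000000000000) mod 2 = 0+0+0+0+0+0+0+0+0+0+0+0+0+0+0+0+0+0+0+0+0+0+0+0+0+0 mod 2 = 0
  c[6] = d·G[:,6] = (10010010010001011011101010)·(00010000000000000000000000) mod 2 = 0+0+0+1+0+0+0+0+0+0+0+0+0+0+0+0+0+0+0+0+0+0+0+0+0+0 mod 2 = 1
  c[7] = d·G[:,7] = (10010010010001011011101010)·(00001111111000000011111111) mod 2 = 0+0+0+0+0+0+1+0+0+1+0+0+0+0+0+0+0+0+1+1+1+0+1+0+1+0 mod 2 = 1
  c[8] = d·G[:,8] = (10010010010001011011101010)·(00001000000000000000000000) mod 2 = 0+0+0+0+0+0+0+0+0+0+0+0+0+0+0+0+0+0+0+0+0+0+0+0+0+0 mod 2 = 0
  c[9] = d·G[:,9] = (10010010010001011011101010)·(00000100000000000000000000) mod 2 = 0+0+0+0+0+0+0+0+0+0+0+0+0+0+0+0+0+0+0+0+0+0+0+0+0+0 mod 2 = 0
  c[10] = d·G[:,10] = (10010010010001011011101010)·(00000010000000000000000000) mod 2 = 0+0+0+0+0+0+1+0+0+0+0+0+0+0+0+0+0+0+0+0+0+0+0+0+0+0 mod 2 = 1
  c[11] = d·G[:,11] = (10010010010001011011101010)·(00000001000000000000000000) mod 2 = 0+0+0+0+0+0+0+0+0+0+0+0+0+0+0+0+0+0+0+0+0+0+0+0+0+0 mod 2 = 0
  c[12] = d·G[:,12] = (10010010010001011011101010)·(00000000100000000000000000) mod 2 = 0+0+0+0+0+0+0+0+0+0+0+0+0+0+0+0+0+0+0+0+0+0+0+0+0+0 mod 2 = 0
  c[13] = d·G[:,13] = (10010010010001011011101010)·(00000000010000000000000000) mod 2 = 0+0+0+0+0+0+0+0+0+1+0+0+0+0+0+0+0+0+0+0+0+0+0+0+0+0 mod 2 = 1
  c[14] = d·G[:,14] = (10010010010001011011101010)·(00000000001000000000000000) mod 2 = 0+0+0+0+0+0+0+0+0+0+0+0+0+0+0+0+0+0+0+0+0+0+0+0+0+0 mod 2 = 0
  c[15] = d·G[:,15] = (10010010010001011011101010)·(00000000000111111111111111) mod 2 = 0+0+0+0+0+0+0+0+0+0+0+0+0+1+0+1+1+0+1+1+1+0+1+0+1+0 mod 2 = 0
  c[16] = d·G[:,16] = (10010010010001011011101010)·(00000000000100000000000000) mod 2 = 0+0+0+0+0+0+0+0+0+0+0+0+0+0+0+0+0+0+0+0+0+0+0+0+0+0 mod 2 = 0
  c[17] = d·G[:,17] = (10010010010001011011101010)·(00000000000010000000000000) mod 2 = 0+0+0+0+0+0+0+0+0+0+0+0+0+0+0+0+0+0+0+0+0+0+0+0+0+0 mod 2 = 0
  c[18] = d·G[:,18] = (10010010010001011011101010)·(00000000000001000000000000) mod 2 = 0+0+0+0+0+0+0+0+0+0+0+0+0+1+0+0+0+0+0+0+0+0+0+0+0+0 mod 2 = 1
  c[19] = d·G[:,19] = (10010010010001011011101010)·(00000000000000100000000000) mod 2 = 0+0+0+0+0+0+0+0+0+0+0+0+0+0+0+0+0+0+0+0+0+0+0+0+0+0 mod 2 = 0
  c[20] = d·G[:,20] = (10010010010001011011101010)·(00000000000000010000000000) mod 2 = 0+0+0+0+0+0+0+0+0+0+0+0+0+0+0+1+0+0+0+0+0+0+0+0+0+0 mod 2 = 1
  c[21] = d·G[:,21] = (10010010010001011011101010)·(00000000000000001000000000) mod 2 = 0+0+0+0+0+0+0+0+0+0+0+0+0+0+0+0+1+0+0+0+0+0+0+0+0+0 mod 2 = 1
  c[22] = d·G[:,22] = (10010010010001011011101010)·(00000000000000000100000000) mod 2 = 0+0+0+0+0+0+0+0+0+0+0+0+0+0+0+0+0+0+0+0+0+0+0+0+0+0 mod 2 = 0
  c[23] = d·G[:,23] = (10010010010001011011101010)·(00000000000000000010000000) mod 2 = 0+0+0+0+0+0+0+0+0+0+0+0+0+0+0+0+0+0+1+0+0+0+0+0+0+0 mod 2 = 1
  c[24] = d·G[:,24] = (10010010010001011011101010)·(00000000000000000001000000) mod 2 = 0+0+0+0+0+0+0+0+0+0+0+0+0+0+0+0+0+0+0+1+0+0+0+0+0+0 mod 2 = 1
  c[25] = d·G[:,25] = (10010010010001011011101010)·(00000000000000000000100000) mod 2 = 0+0+0+0+0+0+0+0+0+0+0+0+0+0+0+0+0+0+0+0+1+0+0+0+0+0 mod 2 = 1
  c[26] = d·G[:,26] = (10010010010001011011101010)·(00000000000000000000010000) mod 2 = 0+0+0+0+0+0+0+0+0+0+0+0+0+0+0+0+0+0+0+0+0+0+0+0+0+0 mod 2 = 0
  c[27] = d·G[:,27] = (10010010010001011011101010)·(00000000000000000000001000) mod 2 = 0+0+0+0+0+0+0+0+0+0+0+0+0+0+0+0+0+0+0+0+0+0+1+0+0+0 mod 2 = 1
  c[28] = d·G[:,28] = (10010010010001011011101010)·(00000000000000000000000100) mod 2 = 0+0+0+0+0+0+0+0+0+0+0+0+0+0+0+0+0+0+0+0+0+0+0+0+0+0 mod 2 = 0
  c[29] = d·G[:,29] = (10010010010001011011101010)·(00000000000000000000000010) mod 2 = 0+0+0+0+0+0+0+0+0+0+0+0+0+0+0+0+0+0+0+0+0+0+0+0+1+0 mod 2 = 1
  c[30] = d·G[:,30] = (10010010010001011011101010)·(00000000000000000000000001) mod 2 = 0+0+0+0+0+0+0+0+0+0+0+0+0+0+0+0+0+0+0+0+0+0+0+0+0+0 mod 2 = 0
Codeword = 0010001100100100001011011101010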